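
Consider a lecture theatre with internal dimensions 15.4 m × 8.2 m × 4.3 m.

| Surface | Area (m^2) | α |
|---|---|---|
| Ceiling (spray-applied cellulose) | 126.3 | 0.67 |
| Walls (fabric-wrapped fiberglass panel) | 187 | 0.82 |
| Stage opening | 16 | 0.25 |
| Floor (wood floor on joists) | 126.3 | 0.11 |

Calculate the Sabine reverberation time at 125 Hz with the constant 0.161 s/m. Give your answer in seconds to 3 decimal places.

A = Σ Sᵢαᵢ = 126.3*0.67 + 187*0.82 + 16*0.25 + 126.3*0.11 = 255.854 sabins.
Volume V = 15.4 × 8.2 × 4.3 = 543.004 m³.
Sabine: RT60 = 0.161 × 543.004 / 255.854 = 0.342 s.

0.342 s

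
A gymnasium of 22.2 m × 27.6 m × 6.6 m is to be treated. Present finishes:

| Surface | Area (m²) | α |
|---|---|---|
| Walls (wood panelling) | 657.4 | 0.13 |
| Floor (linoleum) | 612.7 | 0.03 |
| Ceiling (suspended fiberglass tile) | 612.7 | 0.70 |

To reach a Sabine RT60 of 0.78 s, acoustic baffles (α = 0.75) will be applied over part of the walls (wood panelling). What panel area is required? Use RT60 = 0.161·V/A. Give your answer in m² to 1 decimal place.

Equivalent absorption area: A₁ = 657.4×0.13 + 612.7×0.03 + 612.7×0.70 = 532.733 m².
Required A₂ = 0.161·4043.952/0.78 = 834.713 sabins.
ΔA needed = 834.713 − 532.733 = 301.980 sabins.
Net gain per m²: Δα = 0.75 − 0.13 = 0.62.
Panel area = 301.980 / 0.62 = 487.1 m².

487.1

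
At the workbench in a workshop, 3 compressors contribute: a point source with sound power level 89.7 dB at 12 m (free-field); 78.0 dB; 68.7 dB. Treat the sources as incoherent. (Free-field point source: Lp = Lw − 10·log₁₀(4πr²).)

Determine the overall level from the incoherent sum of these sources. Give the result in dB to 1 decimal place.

78.5 dB

Source at 12 m: Lp = 89.7 − 10·log₁₀(4π·12²) = 89.7 − 10·log₁₀(1809.557) = 57.1 dB.
Sum in the linear (power) domain: Σ 10^(Lᵢ/10) = 10^(57.1/10) + 10^(78.0/10) + 10^(68.7/10) = 7.102e+07.
Back to dB: 10·log₁₀ Σ = 78.5 dB.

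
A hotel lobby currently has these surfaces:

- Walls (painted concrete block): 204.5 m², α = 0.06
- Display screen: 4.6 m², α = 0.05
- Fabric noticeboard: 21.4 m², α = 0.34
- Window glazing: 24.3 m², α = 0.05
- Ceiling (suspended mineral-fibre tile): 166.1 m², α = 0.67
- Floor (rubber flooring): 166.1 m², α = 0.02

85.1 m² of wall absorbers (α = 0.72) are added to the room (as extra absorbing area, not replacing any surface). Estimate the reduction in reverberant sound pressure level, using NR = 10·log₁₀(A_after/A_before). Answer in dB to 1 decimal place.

Equivalent absorption area: A_before = 204.5×0.06 + 4.6×0.05 + 21.4×0.34 + 24.3×0.05 + 166.1×0.67 + 166.1×0.02 = 135.600 m².
Treatment contributes 85.1·0.72 = 61.272 sabins.
New total A_after = 196.872 sabins.
NR = 10·log₁₀(196.872/135.600) = 1.6 dB.

1.6 dB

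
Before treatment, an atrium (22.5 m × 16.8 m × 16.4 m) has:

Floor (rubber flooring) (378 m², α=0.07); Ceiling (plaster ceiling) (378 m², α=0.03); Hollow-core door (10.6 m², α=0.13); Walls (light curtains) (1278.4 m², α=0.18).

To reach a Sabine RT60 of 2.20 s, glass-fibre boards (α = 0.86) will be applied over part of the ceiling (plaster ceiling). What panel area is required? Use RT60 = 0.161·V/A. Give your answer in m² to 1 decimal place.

A₁ = Σ Sᵢαᵢ = 378×0.07 + 378×0.03 + 10.6×0.13 + 1278.4×0.18 = 269.290 sabins.
V = 6199.2 m³. Target absorption A₂ = 0.161 × 6199.2 / 2.20 = 453.669 sabins.
Absorption to add: 453.669 − 269.290 = 184.379 sabins.
Net gain per m²: Δα = 0.86 − 0.03 = 0.83.
Area = ΔA/Δα = 184.379/0.83 = 222.1 m².

222.1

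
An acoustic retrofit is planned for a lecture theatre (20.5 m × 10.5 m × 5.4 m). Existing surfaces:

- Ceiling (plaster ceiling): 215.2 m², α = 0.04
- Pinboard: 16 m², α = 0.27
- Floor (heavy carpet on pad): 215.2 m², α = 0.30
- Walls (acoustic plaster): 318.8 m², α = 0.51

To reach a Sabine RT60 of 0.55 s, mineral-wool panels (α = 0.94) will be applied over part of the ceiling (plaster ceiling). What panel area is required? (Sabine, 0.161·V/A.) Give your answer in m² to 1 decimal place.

Summing Sᵢαᵢ: 8.608 + 4.320 + 64.560 + 162.588 → A₁ = 240.076 sabins.
V = 1162.35 m³. Target absorption A₂ = 0.161 × 1162.35 / 0.55 = 340.252 sabins.
ΔA needed = 340.252 − 240.076 = 100.176 sabins.
Net gain per m²: Δα = 0.94 − 0.04 = 0.90.
Panel area = 100.176 / 0.90 = 111.3 m².

111.3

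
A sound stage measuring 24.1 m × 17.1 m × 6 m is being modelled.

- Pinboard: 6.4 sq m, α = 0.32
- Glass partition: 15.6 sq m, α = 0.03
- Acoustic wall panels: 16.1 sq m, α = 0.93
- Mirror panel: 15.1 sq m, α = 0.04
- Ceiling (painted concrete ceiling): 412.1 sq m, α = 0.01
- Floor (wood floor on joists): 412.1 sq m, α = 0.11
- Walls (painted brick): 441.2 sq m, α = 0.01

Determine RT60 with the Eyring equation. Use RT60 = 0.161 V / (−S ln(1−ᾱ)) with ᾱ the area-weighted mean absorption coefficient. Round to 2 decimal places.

5.38 sec

S = Σ Sᵢ = 1318.6 sq m.
Σ(Sᵢαᵢ) = 6.4·0.32 + 15.6·0.03 + 16.1·0.93 + 15.1·0.04 + 412.1·0.01 + 412.1·0.11 + 441.2·0.01 = 71.957.
ᾱ = 71.957 / 1318.6 = 0.0546.
Eyring denominator: −S ln(1−ᾱ) = 74.036.
V = 24.1 × 17.1 × 6 = 2472.66 m³.
RT60 = 0.161 × 2472.66 / 74.036 = 5.38 s.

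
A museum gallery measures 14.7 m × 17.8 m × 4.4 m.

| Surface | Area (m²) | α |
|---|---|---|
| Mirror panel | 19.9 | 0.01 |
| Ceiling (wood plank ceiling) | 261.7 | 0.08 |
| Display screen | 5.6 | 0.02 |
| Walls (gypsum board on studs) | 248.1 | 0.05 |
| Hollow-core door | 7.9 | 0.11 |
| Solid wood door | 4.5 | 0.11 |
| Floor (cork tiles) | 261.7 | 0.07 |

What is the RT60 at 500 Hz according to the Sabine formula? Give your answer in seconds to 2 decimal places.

Summing Sᵢαᵢ: 0.199 + 20.936 + 0.112 + 12.405 + 0.869 + 0.495 + 18.319 → A = 53.335 sabins.
Volume V = 14.7 × 17.8 × 4.4 = 1151.304 m³.
Sabine: RT60 = 0.161 × 1151.304 / 53.335 = 3.48 s.

3.48 seconds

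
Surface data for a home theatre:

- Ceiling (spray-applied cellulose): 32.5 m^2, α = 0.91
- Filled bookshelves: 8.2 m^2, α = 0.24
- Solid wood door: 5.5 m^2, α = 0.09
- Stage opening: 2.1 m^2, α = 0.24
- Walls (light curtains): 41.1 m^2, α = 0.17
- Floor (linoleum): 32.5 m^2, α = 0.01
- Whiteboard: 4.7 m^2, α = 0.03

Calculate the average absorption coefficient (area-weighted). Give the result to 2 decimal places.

Total surface area S = 126.6 m^2.
A = 32.5*0.91 + 8.2*0.24 + 5.5*0.09 + 2.1*0.24 + 41.1*0.17 + 32.5*0.01 + 4.7*0.03 = 39.995 sabins.
ᾱ = 39.995 / 126.6 = 0.32.

0.32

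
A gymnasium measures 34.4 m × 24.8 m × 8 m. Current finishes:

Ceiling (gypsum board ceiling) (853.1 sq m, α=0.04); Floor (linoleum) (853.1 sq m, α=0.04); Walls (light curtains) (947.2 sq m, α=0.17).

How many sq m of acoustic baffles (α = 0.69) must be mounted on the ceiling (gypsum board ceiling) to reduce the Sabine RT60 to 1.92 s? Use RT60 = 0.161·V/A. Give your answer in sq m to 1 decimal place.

527.7

Total absorption A₁ = 853.1×0.04 + 853.1×0.04 + 947.2×0.17
  = 34.124 + 34.124 + 161.024 = 229.272 sq m sabins.
Required A₂ = 0.161·6824.96/1.92 = 572.301 sabins.
Absorption to add: 572.301 − 229.272 = 343.029 sabins.
Net gain per sq m: Δα = 0.69 − 0.04 = 0.65.
Panel area = 343.029 / 0.65 = 527.7 sq m.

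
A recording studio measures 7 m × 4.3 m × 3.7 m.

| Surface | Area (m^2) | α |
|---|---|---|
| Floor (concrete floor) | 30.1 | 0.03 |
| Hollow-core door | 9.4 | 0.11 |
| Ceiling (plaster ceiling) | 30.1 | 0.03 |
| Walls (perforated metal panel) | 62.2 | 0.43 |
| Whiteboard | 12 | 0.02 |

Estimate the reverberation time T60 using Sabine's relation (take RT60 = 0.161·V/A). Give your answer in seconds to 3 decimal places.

Total absorption A = 30.1×0.03 + 9.4×0.11 + 30.1×0.03 + 62.2×0.43 + 12×0.02
  = 0.903 + 1.034 + 0.903 + 26.746 + 0.240 = 29.826 m^2 sabins.
Volume V = 7 × 4.3 × 3.7 = 111.37 m³.
RT60 = 0.161 · V / A = 0.161 × 111.37 / 29.826 = 0.601 s.

0.601 s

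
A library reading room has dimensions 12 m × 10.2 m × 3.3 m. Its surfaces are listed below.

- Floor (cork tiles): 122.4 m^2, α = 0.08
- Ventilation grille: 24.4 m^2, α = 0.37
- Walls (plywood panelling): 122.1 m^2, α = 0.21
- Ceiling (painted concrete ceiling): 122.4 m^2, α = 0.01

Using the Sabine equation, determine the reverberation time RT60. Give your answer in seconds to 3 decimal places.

Equivalent absorption area: A = 122.4·0.08 + 24.4·0.37 + 122.1·0.21 + 122.4·0.01 = 45.685 m^2.
Volume V = 12 × 10.2 × 3.3 = 403.92 m³.
T = 0.161 V/A = 0.161·403.92/45.685 = 1.423 s.

1.423 sec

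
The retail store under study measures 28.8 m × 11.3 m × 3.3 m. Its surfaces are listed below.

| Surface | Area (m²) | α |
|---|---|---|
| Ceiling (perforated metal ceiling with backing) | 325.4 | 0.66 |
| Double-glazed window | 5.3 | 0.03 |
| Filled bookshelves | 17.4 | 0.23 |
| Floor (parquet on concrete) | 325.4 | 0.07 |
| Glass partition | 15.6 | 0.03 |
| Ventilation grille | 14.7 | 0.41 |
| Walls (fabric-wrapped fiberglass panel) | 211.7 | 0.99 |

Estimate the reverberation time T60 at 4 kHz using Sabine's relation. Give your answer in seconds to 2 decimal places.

Equivalent absorption area: A = 325.4*0.66 + 5.3*0.03 + 17.4*0.23 + 325.4*0.07 + 15.6*0.03 + 14.7*0.41 + 211.7*0.99 = 457.781 m².
Room volume: 1073.952 m³.
RT60 = 0.161 · V / A = 0.161 × 1073.952 / 457.781 = 0.38 s.

0.38 s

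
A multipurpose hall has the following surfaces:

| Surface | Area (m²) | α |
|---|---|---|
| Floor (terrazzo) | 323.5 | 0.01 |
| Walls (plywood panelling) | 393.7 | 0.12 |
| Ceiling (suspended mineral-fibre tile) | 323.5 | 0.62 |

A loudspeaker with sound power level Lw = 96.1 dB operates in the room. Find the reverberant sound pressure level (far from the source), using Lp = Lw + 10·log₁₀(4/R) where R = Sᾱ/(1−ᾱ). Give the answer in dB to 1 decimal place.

Σ(Sᵢαᵢ) = 323.5×0.01 + 393.7×0.12 + 323.5×0.62 = 251.049; total area S = 1040.7 m².
ᾱ = 251.049/1040.7 = 0.2412; R = Sᾱ/(1−ᾱ) = 251.049/(1−0.2412) = 330.850 m².
Lp = 96.1 + 10·log₁₀(4/330.850) = 96.1 + (-19.18) = 76.9 dB.

76.9 dB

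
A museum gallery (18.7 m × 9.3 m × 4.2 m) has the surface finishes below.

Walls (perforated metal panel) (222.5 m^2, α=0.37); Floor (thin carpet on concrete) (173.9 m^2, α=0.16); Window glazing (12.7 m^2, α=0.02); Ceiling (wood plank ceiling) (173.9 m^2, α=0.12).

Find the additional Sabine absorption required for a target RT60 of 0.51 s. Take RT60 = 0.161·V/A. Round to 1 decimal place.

A₁ = Σ Sᵢαᵢ = 222.5·0.37 + 173.9·0.16 + 12.7·0.02 + 173.9·0.12 = 131.271 sabins.
Target A₂ = 0.161·730.422/0.51 = 230.584 sabins (V = 730.422 m³).
Shortfall: 230.584 − 131.271 = 99.3 sabins.

99.3 sabins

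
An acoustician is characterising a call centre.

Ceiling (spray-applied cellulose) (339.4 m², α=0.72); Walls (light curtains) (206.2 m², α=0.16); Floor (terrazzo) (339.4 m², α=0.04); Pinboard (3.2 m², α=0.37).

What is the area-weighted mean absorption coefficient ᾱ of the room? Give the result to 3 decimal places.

S = Σ Sᵢ = 339.4 + 206.2 + 339.4 + 3.2 = 888.2 m².
Weighted sum Σ Sα = 292.120.
ᾱ = A/S = 0.329.

0.329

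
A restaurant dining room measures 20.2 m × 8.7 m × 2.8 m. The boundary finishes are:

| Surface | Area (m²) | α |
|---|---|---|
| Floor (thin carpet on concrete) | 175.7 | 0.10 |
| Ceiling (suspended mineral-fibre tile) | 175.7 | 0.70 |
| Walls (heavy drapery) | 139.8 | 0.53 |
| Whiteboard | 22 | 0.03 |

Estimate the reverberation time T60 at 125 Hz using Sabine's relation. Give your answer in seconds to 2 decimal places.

Summing Sᵢαᵢ: 17.570 + 122.990 + 74.094 + 0.660 → A = 215.314 sabins.
Room volume: 492.072 m³.
Sabine: RT60 = 0.161 × 492.072 / 215.314 = 0.37 s.

0.37 sec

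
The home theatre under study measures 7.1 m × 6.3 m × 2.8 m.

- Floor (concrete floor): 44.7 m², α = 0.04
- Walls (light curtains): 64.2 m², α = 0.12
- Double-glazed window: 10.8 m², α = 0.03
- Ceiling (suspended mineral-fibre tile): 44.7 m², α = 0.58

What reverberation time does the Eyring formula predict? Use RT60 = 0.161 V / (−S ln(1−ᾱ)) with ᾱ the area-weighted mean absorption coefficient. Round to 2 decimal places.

0.50 s

Total surface area S = 44.7 + 64.2 + 10.8 + 44.7 = 164.4 m².
Σ(Sᵢαᵢ) = 44.7×0.04 + 64.2×0.12 + 10.8×0.03 + 44.7×0.58 = 35.742.
ᾱ = 35.742 / 164.4 = 0.2174.
Eyring denominator: −S ln(1−ᾱ) = 40.300.
V = 7.1 × 6.3 × 2.8 = 125.244 m³.
RT60 = 0.161 × 125.244 / 40.300 = 0.50 s.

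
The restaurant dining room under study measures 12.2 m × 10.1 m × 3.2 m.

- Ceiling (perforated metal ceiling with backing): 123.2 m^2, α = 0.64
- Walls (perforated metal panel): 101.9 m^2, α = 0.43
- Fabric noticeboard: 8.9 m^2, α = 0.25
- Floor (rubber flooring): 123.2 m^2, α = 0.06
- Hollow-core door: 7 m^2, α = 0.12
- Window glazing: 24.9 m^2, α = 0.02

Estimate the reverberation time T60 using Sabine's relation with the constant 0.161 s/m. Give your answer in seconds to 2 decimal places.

Equivalent absorption area: A = 123.2×0.64 + 101.9×0.43 + 8.9×0.25 + 123.2×0.06 + 7×0.12 + 24.9×0.02 = 133.620 m^2.
V = 12.2·10.1·3.2 = 394.304 m³.
RT60 = 0.161 · V / A = 0.161 × 394.304 / 133.620 = 0.48 s.

0.48 sec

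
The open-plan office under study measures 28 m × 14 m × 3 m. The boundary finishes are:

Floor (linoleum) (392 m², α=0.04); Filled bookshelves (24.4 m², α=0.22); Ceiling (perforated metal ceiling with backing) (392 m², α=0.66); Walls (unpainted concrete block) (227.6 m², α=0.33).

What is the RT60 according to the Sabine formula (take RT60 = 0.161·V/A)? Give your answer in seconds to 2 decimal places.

0.53 s

Total absorption A = 392×0.04 + 24.4×0.22 + 392×0.66 + 227.6×0.33
  = 15.680 + 5.368 + 258.720 + 75.108 = 354.876 m² sabins.
Room volume: 1176 m³.
T = 0.161 V/A = 0.161·1176/354.876 = 0.53 s.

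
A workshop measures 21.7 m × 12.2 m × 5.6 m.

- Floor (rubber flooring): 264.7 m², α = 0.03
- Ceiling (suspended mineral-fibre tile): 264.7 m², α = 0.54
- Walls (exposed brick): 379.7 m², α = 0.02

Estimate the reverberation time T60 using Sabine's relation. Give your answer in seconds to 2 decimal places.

1.51 s

Total absorption A = 264.7·0.03 + 264.7·0.54 + 379.7·0.02
  = 7.941 + 142.938 + 7.594 = 158.473 m² sabins.
Volume V = 21.7 × 12.2 × 5.6 = 1482.544 m³.
T = 0.161 V/A = 0.161·1482.544/158.473 = 1.51 s.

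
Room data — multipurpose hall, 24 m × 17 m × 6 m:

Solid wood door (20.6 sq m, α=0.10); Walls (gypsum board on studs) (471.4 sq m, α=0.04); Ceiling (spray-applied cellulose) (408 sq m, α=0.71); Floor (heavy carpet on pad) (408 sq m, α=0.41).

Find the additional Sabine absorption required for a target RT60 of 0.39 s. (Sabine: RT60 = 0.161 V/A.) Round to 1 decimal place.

532.7 sabins

Equivalent absorption area: A₁ = 20.6×0.10 + 471.4×0.04 + 408×0.71 + 408×0.41 = 477.876 sq m.
V = 2448 m³. Required absorption A₂ = 0.161 × 2448 / 0.39 = 1010.585 sabins.
Additional absorption ΔA = 1010.585 − 477.876 = 532.7 sabins.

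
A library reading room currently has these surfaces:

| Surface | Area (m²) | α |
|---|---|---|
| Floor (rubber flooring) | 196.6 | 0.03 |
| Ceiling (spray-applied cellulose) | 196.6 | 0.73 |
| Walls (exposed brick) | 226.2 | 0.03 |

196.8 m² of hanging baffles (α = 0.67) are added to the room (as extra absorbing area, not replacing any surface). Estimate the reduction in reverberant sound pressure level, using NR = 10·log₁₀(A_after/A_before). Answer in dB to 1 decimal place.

2.7 dB

Summing Sᵢαᵢ: 5.898 + 143.518 + 6.786 → A_before = 156.202 sabins.
Treatment contributes 196.8·0.67 = 131.856 sabins.
A_after = 156.202 + 131.856 = 288.058 sabins.
Reduction = 10 log₁₀(A_after/A_before) = 10 log₁₀(1.8441) = 2.7 dB.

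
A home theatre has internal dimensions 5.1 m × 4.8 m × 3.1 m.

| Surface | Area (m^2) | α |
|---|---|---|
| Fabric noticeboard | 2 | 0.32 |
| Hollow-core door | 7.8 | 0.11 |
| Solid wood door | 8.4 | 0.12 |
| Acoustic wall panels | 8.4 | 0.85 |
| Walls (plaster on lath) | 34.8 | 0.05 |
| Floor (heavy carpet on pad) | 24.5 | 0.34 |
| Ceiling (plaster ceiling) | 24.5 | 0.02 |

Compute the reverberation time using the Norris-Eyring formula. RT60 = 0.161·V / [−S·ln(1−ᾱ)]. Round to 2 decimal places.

Total surface area S = 2 + 7.8 + 8.4 + 8.4 + 34.8 + 24.5 + 24.5 = 110.4 m^2.
Σ(Sᵢαᵢ) = 2·0.32 + 7.8·0.11 + 8.4·0.12 + 8.4·0.85 + 34.8·0.05 + 24.5·0.34 + 24.5·0.02 = 20.206.
Mean coefficient ᾱ = A/S = 0.1830.
Eyring denominator: −S ln(1−ᾱ) = 22.314.
V = 5.1 × 4.8 × 3.1 = 75.888 m³.
T = 0.161·V/[−S·ln(1−ᾱ)] = 0.161·75.888/22.314 = 0.55 s.

0.55 s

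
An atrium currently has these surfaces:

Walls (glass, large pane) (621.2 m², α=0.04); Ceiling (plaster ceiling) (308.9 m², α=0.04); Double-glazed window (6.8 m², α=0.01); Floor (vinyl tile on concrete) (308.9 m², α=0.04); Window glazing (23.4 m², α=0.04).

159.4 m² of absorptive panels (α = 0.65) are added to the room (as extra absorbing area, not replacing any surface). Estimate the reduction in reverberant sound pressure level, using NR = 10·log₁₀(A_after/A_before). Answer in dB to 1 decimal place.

4.8 dB

A_before = Σ Sᵢαᵢ = 621.2*0.04 + 308.9*0.04 + 6.8*0.01 + 308.9*0.04 + 23.4*0.04 = 50.564 sabins.
Treatment contributes 159.4·0.65 = 103.610 sabins.
New total A_after = 154.174 sabins.
NR = 10·log₁₀(154.174/50.564) = 4.8 dB.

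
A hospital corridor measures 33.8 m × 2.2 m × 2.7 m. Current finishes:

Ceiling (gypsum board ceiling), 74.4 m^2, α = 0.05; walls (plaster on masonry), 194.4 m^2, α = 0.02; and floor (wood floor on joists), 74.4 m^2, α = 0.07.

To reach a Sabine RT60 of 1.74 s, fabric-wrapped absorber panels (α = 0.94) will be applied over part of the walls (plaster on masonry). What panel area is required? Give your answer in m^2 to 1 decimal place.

Summing Sᵢαᵢ: 3.720 + 3.888 + 5.208 → A₁ = 12.816 sabins.
V = 200.772 m³. Target absorption A₂ = 0.161 × 200.772 / 1.74 = 18.577 sabins.
Absorption to add: 18.577 − 12.816 = 5.761 sabins.
Each m^2 of panel replacing the walls (plaster on masonry) adds (0.94 − 0.02) = 0.92 sabins.
Panel area = 5.761 / 0.92 = 6.3 m^2.

6.3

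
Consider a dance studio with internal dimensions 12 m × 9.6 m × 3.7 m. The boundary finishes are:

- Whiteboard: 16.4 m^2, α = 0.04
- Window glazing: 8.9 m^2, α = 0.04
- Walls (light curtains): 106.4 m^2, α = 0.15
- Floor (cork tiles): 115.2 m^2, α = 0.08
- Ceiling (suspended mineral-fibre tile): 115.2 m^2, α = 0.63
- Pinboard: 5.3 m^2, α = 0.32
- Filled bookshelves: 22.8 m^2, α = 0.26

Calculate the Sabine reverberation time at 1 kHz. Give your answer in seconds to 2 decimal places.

Total absorption A = 16.4·0.04 + 8.9·0.04 + 106.4·0.15 + 115.2·0.08 + 115.2·0.63 + 5.3·0.32 + 22.8·0.26
  = 0.656 + 0.356 + 15.960 + 9.216 + 72.576 + 1.696 + 5.928 = 106.388 m^2 sabins.
Room volume: 426.24 m³.
Sabine: RT60 = 0.161 × 426.24 / 106.388 = 0.65 s.

0.65 sec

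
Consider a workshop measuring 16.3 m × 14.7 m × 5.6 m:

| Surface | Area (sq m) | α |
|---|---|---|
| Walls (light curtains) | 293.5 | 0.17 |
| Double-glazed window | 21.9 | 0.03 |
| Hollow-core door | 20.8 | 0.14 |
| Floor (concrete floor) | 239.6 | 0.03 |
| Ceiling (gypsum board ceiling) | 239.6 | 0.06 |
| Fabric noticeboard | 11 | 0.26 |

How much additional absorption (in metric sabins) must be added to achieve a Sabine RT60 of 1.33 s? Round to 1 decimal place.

Equivalent absorption area: A₁ = 293.5*0.17 + 21.9*0.03 + 20.8*0.14 + 239.6*0.03 + 239.6*0.06 + 11*0.26 = 77.888 sq m.
Target A₂ = 0.161·1341.816/1.33 = 162.430 sabins (V = 1341.816 m³).
Shortfall: 162.430 − 77.888 = 84.5 sabins.

84.5 sabins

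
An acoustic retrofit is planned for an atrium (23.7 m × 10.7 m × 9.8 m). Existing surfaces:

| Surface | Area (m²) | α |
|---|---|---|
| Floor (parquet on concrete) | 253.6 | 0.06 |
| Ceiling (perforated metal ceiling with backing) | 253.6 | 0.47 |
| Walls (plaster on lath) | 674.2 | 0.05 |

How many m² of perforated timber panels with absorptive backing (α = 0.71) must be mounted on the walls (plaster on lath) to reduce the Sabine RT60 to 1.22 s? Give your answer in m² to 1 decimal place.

Summing Sᵢαᵢ: 15.216 + 119.192 + 33.710 → A₁ = 168.118 sabins.
Required A₂ = 0.161·2485.182/1.22 = 327.963 sabins.
ΔA needed = 327.963 − 168.118 = 159.845 sabins.
Each m² of panel replacing the walls (plaster on lath) adds (0.71 − 0.05) = 0.66 sabins.
Panel area = 159.845 / 0.66 = 242.2 m².

242.2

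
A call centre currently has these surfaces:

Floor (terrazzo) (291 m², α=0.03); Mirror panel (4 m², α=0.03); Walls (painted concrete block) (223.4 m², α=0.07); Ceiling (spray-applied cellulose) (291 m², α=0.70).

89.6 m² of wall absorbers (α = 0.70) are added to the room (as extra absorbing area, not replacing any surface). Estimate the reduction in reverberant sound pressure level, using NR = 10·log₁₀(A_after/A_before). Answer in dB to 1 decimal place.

1.1 dB

A_before = Σ Sᵢαᵢ = 291×0.03 + 4×0.03 + 223.4×0.07 + 291×0.70 = 228.188 sabins.
Treatment contributes 89.6·0.70 = 62.720 sabins.
New total A_after = 290.908 sabins.
NR = 10·log₁₀(290.908/228.188) = 1.1 dB.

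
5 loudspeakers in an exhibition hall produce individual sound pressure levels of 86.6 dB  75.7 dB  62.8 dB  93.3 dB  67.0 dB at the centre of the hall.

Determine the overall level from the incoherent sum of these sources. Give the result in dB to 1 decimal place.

94.2 dB

Σ 10^(Lᵢ/10) = 2.639e+09.
Combined level = 10 log₁₀(2.639e+09) = 94.2 dB.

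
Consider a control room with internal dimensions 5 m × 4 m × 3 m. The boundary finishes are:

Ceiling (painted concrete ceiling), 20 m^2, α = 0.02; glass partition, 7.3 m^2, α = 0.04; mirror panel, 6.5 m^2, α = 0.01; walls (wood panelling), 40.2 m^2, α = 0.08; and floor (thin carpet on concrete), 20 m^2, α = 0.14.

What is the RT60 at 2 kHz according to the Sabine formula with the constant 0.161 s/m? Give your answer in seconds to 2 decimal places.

Total absorption A = 20*0.02 + 7.3*0.04 + 6.5*0.01 + 40.2*0.08 + 20*0.14
  = 0.400 + 0.292 + 0.065 + 3.216 + 2.800 = 6.773 m^2 sabins.
Volume V = 5 × 4 × 3 = 60 m³.
RT60 = 0.161 · V / A = 0.161 × 60 / 6.773 = 1.43 s.

1.43 sec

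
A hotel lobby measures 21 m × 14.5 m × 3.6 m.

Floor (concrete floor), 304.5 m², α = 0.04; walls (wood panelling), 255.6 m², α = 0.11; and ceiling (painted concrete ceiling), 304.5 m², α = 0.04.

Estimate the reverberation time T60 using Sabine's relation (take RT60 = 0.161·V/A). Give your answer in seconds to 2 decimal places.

Total absorption A = 304.5·0.04 + 255.6·0.11 + 304.5·0.04
  = 12.180 + 28.116 + 12.180 = 52.476 m² sabins.
V = 21·14.5·3.6 = 1096.2 m³.
Sabine: RT60 = 0.161 × 1096.2 / 52.476 = 3.36 s.

3.36 sec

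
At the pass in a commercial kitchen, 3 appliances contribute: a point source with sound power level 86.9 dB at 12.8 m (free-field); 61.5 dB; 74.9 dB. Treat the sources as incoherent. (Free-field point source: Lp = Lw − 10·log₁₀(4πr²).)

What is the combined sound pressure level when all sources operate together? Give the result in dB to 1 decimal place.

75.1 dB

Source at 12.8 m: Lp = 86.9 − 10·log₁₀(4π·12.8²) = 86.9 − 10·log₁₀(2058.874) = 53.8 dB.
Σ 10^(Lᵢ/10) = 3.256e+07.
Combined level = 10 log₁₀(3.256e+07) = 75.1 dB.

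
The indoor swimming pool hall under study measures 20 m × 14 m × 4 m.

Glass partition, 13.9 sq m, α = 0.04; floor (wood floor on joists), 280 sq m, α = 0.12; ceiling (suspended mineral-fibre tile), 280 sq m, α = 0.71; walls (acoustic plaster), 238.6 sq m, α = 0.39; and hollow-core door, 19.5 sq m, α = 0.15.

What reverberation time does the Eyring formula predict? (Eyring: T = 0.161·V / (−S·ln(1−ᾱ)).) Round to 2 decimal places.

0.43 seconds

S = Σ Sᵢ = 832.0 sq m.
Absorption A = 13.9×0.04 + 280×0.12 + 280×0.71 + 238.6×0.39 + 19.5×0.15 = 328.935 sabins.
ᾱ = 328.935 / 832.0 = 0.3954.
−S·ln(1−ᾱ) = −832.0 × ln(1 − 0.3954) = 418.653.
V = 20 × 14 × 4 = 1120 m³.
T = 0.161·V/[−S·ln(1−ᾱ)] = 0.161·1120/418.653 = 0.43 s.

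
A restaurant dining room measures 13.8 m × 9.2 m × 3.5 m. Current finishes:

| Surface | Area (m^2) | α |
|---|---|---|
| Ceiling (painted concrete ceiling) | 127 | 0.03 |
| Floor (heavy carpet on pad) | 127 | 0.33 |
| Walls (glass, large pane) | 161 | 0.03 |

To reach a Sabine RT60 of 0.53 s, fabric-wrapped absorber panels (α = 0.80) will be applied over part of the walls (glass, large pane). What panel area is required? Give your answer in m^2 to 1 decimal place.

Total absorption A₁ = 127*0.03 + 127*0.33 + 161*0.03
  = 3.810 + 41.910 + 4.830 = 50.550 m^2 sabins.
V = 444.36 m³. Target absorption A₂ = 0.161 × 444.36 / 0.53 = 134.985 sabins.
ΔA needed = 134.985 − 50.550 = 84.435 sabins.
Each m^2 of panel replacing the walls (glass, large pane) adds (0.80 − 0.03) = 0.77 sabins.
Panel area = 84.435 / 0.77 = 109.7 m^2.

109.7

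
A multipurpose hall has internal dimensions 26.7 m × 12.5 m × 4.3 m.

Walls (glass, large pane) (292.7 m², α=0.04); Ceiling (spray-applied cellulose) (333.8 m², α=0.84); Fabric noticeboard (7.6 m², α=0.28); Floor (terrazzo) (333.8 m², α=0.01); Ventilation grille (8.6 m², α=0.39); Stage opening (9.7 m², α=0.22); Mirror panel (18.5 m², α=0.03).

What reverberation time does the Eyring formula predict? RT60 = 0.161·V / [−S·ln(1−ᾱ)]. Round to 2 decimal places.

0.64 sec

S = Σ Sᵢ = 1004.7 m².
Σ(Sᵢαᵢ) = 292.7·0.04 + 333.8·0.84 + 7.6·0.28 + 333.8·0.01 + 8.6·0.39 + 9.7·0.22 + 18.5·0.03 = 303.609.
ᾱ = 303.609 / 1004.7 = 0.3022.
−S·ln(1−ᾱ) = −1004.7 × ln(1 − 0.3022) = 361.514.
V = 26.7 × 12.5 × 4.3 = 1435.125 m³.
T = 0.161·V/[−S·ln(1−ᾱ)] = 0.161·1435.125/361.514 = 0.64 s.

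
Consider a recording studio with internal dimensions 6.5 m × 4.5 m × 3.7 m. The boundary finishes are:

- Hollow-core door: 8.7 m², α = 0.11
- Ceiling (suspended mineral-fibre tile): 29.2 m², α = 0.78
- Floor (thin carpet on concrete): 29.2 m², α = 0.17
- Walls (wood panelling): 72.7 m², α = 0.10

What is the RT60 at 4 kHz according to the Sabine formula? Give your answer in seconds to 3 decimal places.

0.484 s

A = Σ Sᵢαᵢ = 8.7×0.11 + 29.2×0.78 + 29.2×0.17 + 72.7×0.10 = 35.967 sabins.
V = 6.5·4.5·3.7 = 108.225 m³.
RT60 = 0.161 · V / A = 0.161 × 108.225 / 35.967 = 0.484 s.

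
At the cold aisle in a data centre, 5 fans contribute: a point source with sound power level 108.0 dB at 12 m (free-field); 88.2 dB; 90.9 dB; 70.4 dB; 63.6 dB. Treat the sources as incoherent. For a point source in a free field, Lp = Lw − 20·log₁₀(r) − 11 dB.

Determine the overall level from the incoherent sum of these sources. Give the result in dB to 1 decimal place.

92.9 dB

Source at 12 m: Lp = 108.0 − 20·log₁₀(12) − 11 = 75.4 dB.
Σ 10^(Lᵢ/10) = 1.939e+09.
L_total = 10·log₁₀(1.939e+09) = 92.9 dB.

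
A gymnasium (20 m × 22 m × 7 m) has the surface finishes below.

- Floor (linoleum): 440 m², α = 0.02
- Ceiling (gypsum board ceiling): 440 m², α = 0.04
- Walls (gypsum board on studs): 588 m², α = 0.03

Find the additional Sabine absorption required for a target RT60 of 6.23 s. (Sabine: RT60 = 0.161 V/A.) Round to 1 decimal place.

35.6 sabins

Equivalent absorption area: A₁ = 440·0.02 + 440·0.04 + 588·0.03 = 44.040 m².
For T = 6.23 s, need A₂ = 0.161·V/T = 0.161·3080/6.23 = 79.596 sabins.
ΔA = A₂ − A₁ = 79.596 − 44.040 = 35.6 sabins.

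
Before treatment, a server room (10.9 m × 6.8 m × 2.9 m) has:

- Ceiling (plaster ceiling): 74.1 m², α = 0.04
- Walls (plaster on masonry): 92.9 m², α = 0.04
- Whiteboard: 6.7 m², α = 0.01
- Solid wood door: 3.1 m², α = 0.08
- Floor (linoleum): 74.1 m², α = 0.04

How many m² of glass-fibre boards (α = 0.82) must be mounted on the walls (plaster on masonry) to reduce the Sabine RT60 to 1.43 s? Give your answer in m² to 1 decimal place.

18.3

Equivalent absorption area: A₁ = 74.1·0.04 + 92.9·0.04 + 6.7·0.01 + 3.1·0.08 + 74.1·0.04 = 9.959 m².
V = 214.948 m³. Target absorption A₂ = 0.161 × 214.948 / 1.43 = 24.200 sabins.
ΔA needed = 24.200 − 9.959 = 14.241 sabins.
Net gain per m²: Δα = 0.82 − 0.04 = 0.78.
Panel area = 14.241 / 0.78 = 18.3 m².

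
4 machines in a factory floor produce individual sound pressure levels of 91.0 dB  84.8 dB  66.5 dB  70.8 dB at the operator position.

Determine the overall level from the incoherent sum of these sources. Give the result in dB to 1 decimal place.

92.0 dB

Converting to relative power and adding: 10^(91.0/10) + 10^(84.8/10) + 10^(66.5/10) + 10^(70.8/10) = 1.577e+09.
L_total = 10·log₁₀(1.577e+09) = 92.0 dB.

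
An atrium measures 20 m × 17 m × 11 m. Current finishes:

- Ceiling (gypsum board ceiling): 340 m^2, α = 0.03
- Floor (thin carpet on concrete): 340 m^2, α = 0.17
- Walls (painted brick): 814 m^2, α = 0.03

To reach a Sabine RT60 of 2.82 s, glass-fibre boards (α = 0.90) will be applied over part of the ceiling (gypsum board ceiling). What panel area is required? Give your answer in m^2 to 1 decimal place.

139.2

Summing Sᵢαᵢ: 10.200 + 57.800 + 24.420 → A₁ = 92.420 sabins.
V = 3740 m³. Target absorption A₂ = 0.161 × 3740 / 2.82 = 213.525 sabins.
ΔA needed = 213.525 − 92.420 = 121.105 sabins.
Net gain per m^2: Δα = 0.90 − 0.03 = 0.87.
Panel area = 121.105 / 0.87 = 139.2 m^2.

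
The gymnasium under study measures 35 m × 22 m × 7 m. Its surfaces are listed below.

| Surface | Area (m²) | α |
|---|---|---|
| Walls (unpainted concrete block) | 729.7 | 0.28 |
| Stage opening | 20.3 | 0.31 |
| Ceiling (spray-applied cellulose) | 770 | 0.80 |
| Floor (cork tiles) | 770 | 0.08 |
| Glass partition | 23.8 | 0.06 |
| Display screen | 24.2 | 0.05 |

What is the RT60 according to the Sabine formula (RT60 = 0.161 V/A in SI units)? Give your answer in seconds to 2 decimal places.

Summing Sᵢαᵢ: 204.316 + 6.293 + 616.000 + 61.600 + 1.428 + 1.210 → A = 890.847 sabins.
Room volume: 5390 m³.
RT60 = 0.161 · V / A = 0.161 × 5390 / 890.847 = 0.97 s.

0.97 sec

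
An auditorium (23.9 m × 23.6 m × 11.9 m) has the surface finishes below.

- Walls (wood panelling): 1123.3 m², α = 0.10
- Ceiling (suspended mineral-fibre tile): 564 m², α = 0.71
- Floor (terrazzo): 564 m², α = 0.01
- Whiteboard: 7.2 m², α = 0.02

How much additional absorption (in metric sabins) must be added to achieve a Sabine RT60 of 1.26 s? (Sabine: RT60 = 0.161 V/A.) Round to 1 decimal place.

Summing Sᵢαᵢ: 112.330 + 400.440 + 5.640 + 0.144 → A₁ = 518.554 sabins.
V = 6712.076 m³. Required absorption A₂ = 0.161 × 6712.076 / 1.26 = 857.654 sabins.
Additional absorption ΔA = 857.654 − 518.554 = 339.1 sabins.

339.1 sabins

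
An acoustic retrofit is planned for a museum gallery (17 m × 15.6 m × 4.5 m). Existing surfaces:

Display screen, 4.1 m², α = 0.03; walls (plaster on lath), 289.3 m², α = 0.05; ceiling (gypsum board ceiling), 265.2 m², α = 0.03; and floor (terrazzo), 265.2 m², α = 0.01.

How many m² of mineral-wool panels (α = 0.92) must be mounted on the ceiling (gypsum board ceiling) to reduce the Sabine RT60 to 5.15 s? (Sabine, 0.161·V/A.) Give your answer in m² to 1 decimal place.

13.6

Summing Sᵢαᵢ: 0.123 + 14.465 + 7.956 + 2.652 → A₁ = 25.196 sabins.
V = 1193.4 m³. Target absorption A₂ = 0.161 × 1193.4 / 5.15 = 37.308 sabins.
Absorption to add: 37.308 − 25.196 = 12.112 sabins.
Net gain per m²: Δα = 0.92 − 0.03 = 0.89.
Area = ΔA/Δα = 12.112/0.89 = 13.6 m².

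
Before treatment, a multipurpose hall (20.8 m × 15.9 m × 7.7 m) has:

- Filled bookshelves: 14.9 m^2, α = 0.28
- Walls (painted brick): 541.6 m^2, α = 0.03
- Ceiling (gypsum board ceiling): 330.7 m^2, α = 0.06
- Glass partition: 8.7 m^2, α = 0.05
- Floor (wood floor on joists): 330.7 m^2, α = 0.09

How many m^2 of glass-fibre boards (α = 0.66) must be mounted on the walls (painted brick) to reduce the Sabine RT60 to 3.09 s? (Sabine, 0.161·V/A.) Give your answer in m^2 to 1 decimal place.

98.8

A₁ = Σ Sᵢαᵢ = 14.9*0.28 + 541.6*0.03 + 330.7*0.06 + 8.7*0.05 + 330.7*0.09 = 70.460 sabins.
V = 2546.544 m³. Target absorption A₂ = 0.161 × 2546.544 / 3.09 = 132.684 sabins.
Absorption to add: 132.684 − 70.460 = 62.224 sabins.
Each m^2 of panel replacing the walls (painted brick) adds (0.66 − 0.03) = 0.63 sabins.
Panel area = 62.224 / 0.63 = 98.8 m^2.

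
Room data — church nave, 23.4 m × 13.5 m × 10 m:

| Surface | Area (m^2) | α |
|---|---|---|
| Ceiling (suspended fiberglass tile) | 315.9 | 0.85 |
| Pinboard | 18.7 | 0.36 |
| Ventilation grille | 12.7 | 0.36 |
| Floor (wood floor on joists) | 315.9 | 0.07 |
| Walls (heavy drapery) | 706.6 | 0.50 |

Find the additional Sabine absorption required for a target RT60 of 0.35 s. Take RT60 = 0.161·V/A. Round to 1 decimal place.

797.9 sabins

Equivalent absorption area: A₁ = 315.9×0.85 + 18.7×0.36 + 12.7×0.36 + 315.9×0.07 + 706.6×0.50 = 655.232 m^2.
Target A₂ = 0.161·3159/0.35 = 1453.140 sabins (V = 3159 m³).
Shortfall: 1453.140 − 655.232 = 797.9 sabins.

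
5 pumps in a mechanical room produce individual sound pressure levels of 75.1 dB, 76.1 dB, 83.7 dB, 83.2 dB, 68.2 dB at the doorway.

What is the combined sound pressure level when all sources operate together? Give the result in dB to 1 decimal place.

87.2 dB

Σ 10^(Lᵢ/10) = 5.231e+08.
Back to dB: 10·log₁₀ Σ = 87.2 dB.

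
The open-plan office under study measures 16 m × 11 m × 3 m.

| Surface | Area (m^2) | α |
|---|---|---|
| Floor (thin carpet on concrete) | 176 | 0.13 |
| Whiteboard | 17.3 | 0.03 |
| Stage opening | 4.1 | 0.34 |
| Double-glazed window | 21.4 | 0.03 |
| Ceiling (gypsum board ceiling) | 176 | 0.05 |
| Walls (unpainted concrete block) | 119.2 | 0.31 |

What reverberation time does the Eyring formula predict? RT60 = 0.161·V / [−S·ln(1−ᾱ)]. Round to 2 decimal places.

1.11 sec

S = Σ Sᵢ = 514.0 m^2.
Σ(Sᵢαᵢ) = 176×0.13 + 17.3×0.03 + 4.1×0.34 + 21.4×0.03 + 176×0.05 + 119.2×0.31 = 71.187.
Mean coefficient ᾱ = A/S = 0.1385.
Eyring denominator: −S ln(1−ᾱ) = 76.627.
V = 16 × 11 × 3 = 528 m³.
RT60 = 0.161 × 528 / 76.627 = 1.11 s.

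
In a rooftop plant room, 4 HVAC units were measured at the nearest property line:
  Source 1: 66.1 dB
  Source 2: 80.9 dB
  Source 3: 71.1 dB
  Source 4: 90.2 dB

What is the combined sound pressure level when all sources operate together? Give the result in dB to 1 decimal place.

Sum in the linear (power) domain: Σ 10^(Lᵢ/10) = 10^(66.1/10) + 10^(80.9/10) + 10^(71.1/10) + 10^(90.2/10) = 1.187e+09.
L_total = 10·log₁₀(1.187e+09) = 90.7 dB.

90.7 dB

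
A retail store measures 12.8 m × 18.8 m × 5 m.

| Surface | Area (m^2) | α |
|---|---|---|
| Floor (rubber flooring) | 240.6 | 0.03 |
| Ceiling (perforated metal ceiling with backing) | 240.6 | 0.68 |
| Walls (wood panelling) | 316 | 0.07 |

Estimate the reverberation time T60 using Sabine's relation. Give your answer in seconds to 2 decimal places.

A = Σ Sᵢαᵢ = 240.6×0.03 + 240.6×0.68 + 316×0.07 = 192.946 sabins.
Room volume: 1203.2 m³.
Sabine: RT60 = 0.161 × 1203.2 / 192.946 = 1.00 s.

1.00 seconds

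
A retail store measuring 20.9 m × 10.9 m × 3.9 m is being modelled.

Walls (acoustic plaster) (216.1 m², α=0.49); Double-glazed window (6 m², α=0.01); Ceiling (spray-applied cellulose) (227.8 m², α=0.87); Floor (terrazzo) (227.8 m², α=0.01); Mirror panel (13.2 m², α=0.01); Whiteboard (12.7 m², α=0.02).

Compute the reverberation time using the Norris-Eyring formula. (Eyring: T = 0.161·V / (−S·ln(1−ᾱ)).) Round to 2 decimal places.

0.35 sec

S = Σ Sᵢ = 703.6 m².
Absorption A = 216.1×0.49 + 6×0.01 + 227.8×0.87 + 227.8×0.01 + 13.2×0.01 + 12.7×0.02 = 306.799 sabins.
ᾱ = 306.799 / 703.6 = 0.4360.
−S·ln(1−ᾱ) = −703.6 × ln(1 − 0.4360) = 402.952.
V = 20.9 × 10.9 × 3.9 = 888.459 m³.
T = 0.161·V/[−S·ln(1−ᾱ)] = 0.161·888.459/402.952 = 0.35 s.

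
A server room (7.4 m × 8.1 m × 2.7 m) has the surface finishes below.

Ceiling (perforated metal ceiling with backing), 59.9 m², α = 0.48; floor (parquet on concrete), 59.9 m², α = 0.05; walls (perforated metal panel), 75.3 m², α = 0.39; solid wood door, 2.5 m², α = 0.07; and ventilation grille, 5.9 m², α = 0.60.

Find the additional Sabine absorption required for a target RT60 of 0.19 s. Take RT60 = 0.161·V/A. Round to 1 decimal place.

Total absorption A₁ = 59.9×0.48 + 59.9×0.05 + 75.3×0.39 + 2.5×0.07 + 5.9×0.60
  = 28.752 + 2.995 + 29.367 + 0.175 + 3.540 = 64.829 m² sabins.
For T = 0.19 s, need A₂ = 0.161·V/T = 0.161·161.838/0.19 = 137.136 sabins.
Additional absorption ΔA = 137.136 − 64.829 = 72.3 sabins.

72.3 sabins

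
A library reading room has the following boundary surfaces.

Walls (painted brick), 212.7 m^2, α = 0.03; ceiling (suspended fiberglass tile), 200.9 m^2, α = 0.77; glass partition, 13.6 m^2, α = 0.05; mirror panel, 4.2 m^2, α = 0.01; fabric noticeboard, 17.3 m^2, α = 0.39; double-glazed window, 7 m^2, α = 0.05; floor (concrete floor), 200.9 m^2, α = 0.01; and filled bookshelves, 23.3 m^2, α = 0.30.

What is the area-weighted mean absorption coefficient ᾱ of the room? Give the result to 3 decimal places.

Total surface area S = 679.9 m^2.
A = 212.7·0.03 + 200.9·0.77 + 13.6·0.05 + 4.2·0.01 + 17.3·0.39 + 7·0.05 + 200.9·0.01 + 23.3·0.30 = 177.892 sabins.
ᾱ = 177.892 / 679.9 = 0.262.

0.262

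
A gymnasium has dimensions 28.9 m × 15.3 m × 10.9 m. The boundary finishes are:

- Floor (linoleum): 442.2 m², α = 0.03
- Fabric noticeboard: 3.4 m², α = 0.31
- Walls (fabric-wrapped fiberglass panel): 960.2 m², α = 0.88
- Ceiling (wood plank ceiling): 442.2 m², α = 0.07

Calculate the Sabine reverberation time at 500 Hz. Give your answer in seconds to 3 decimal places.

A = Σ Sᵢαᵢ = 442.2*0.03 + 3.4*0.31 + 960.2*0.88 + 442.2*0.07 = 890.250 sabins.
Volume V = 28.9 × 15.3 × 10.9 = 4819.653 m³.
Sabine: RT60 = 0.161 × 4819.653 / 890.250 = 0.872 s.

0.872 s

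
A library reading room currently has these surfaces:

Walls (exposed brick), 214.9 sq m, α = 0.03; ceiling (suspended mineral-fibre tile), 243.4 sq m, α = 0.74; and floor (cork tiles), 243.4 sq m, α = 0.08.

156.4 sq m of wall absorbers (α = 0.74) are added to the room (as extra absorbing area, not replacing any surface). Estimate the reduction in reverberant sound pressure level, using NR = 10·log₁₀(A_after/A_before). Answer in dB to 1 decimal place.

A_before = Σ Sᵢαᵢ = 214.9×0.03 + 243.4×0.74 + 243.4×0.08 = 206.035 sabins.
Treatment contributes 156.4·0.74 = 115.736 sabins.
A_after = 206.035 + 115.736 = 321.771 sabins.
NR = 10·log₁₀(321.771/206.035) = 1.9 dB.

1.9 dB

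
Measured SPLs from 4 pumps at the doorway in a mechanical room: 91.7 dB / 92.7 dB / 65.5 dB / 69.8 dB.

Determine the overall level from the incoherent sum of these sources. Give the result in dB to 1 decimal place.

95.3 dB

Σ 10^(Lᵢ/10) = 3.354e+09.
L_total = 10·log₁₀(3.354e+09) = 95.3 dB.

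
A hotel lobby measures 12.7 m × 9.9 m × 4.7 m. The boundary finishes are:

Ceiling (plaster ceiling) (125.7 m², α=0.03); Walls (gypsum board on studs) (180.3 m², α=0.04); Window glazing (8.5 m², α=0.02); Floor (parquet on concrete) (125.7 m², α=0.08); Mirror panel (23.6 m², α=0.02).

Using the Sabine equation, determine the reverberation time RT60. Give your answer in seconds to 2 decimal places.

A = Σ Sᵢαᵢ = 125.7×0.03 + 180.3×0.04 + 8.5×0.02 + 125.7×0.08 + 23.6×0.02 = 21.681 sabins.
V = 12.7·9.9·4.7 = 590.931 m³.
RT60 = 0.161 · V / A = 0.161 × 590.931 / 21.681 = 4.39 s.

4.39 seconds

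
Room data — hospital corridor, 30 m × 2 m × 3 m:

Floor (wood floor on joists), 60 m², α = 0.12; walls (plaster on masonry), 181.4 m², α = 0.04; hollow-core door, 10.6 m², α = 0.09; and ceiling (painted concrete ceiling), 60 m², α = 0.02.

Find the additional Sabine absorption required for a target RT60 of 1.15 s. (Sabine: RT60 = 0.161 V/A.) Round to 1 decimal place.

Equivalent absorption area: A₁ = 60·0.12 + 181.4·0.04 + 10.6·0.09 + 60·0.02 = 16.610 m².
For T = 1.15 s, need A₂ = 0.161·V/T = 0.161·180/1.15 = 25.200 sabins.
ΔA = A₂ − A₁ = 25.200 − 16.610 = 8.6 sabins.

8.6 sabins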